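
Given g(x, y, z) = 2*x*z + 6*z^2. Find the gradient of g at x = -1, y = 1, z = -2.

(-4, 0, -26)

∂g/∂x = 2*z
∂g/∂y = 0
∂g/∂z = 2*x + 12*z
∇g = (2*z, 0, 2*x + 12*z)
At (-1, 1, -2): (-4, 0, -26).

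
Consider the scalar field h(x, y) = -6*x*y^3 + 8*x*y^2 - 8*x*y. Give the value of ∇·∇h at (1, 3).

-92

∂²h/∂x² = 0
∂²h/∂y² = 4*x*(-9*y + 4)
∇²h = -36*x*y + 16*x
At (1, 3): -92.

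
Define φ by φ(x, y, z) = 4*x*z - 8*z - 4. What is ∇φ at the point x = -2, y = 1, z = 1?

∂φ/∂x = 4*z
∂φ/∂y = 0
∂φ/∂z = 4*x - 8
∇φ = (4*z, 0, 4*x - 8)
At (-2, 1, 1): (4, 0, -16).

(4, 0, -16)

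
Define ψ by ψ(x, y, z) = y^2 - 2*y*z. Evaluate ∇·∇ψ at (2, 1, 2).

∂²ψ/∂x² = 0
∂²ψ/∂y² = 2
∂²ψ/∂z² = 0
∇²ψ = 2
At (2, 1, 2): 2.

2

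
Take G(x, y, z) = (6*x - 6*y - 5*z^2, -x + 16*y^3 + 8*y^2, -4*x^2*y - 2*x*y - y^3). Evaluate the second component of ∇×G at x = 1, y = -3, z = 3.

-60

(∇×G)_2 = ∂G₁/∂z − ∂G₃/∂x
= -10*z − (-8*x*y - 2*y)
= 8*x*y + 2*y - 10*z
At (1, -3, 3): -60.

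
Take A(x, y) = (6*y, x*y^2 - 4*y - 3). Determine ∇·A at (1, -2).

∂A₁/∂x = 0
∂A₂/∂y = 2*x*y - 4
∇·A = 2*x*y - 4
At (1, -2): -8.

-8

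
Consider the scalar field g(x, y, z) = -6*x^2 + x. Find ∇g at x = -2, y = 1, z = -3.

∂g/∂x = -12*x + 1
∂g/∂y = 0
∂g/∂z = 0
∇g = (-12*x + 1, 0, 0)
At (-2, 1, -3): (25, 0, 0).

(25, 0, 0)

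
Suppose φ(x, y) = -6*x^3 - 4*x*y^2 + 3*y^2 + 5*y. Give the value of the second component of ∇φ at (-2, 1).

27

(∇φ)_2 = ∂φ/∂y = -8*x*y + 6*y + 5
At (-2, 1): 27.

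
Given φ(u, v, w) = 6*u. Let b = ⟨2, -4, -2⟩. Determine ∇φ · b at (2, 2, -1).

12

∂φ/∂u = 6
∂φ/∂v = 0
∂φ/∂w = 0
∇φ at (2, 2, -1) = (6, 0, 0)
∇φ · b = (6)(2) + (0)(-4) + (0)(-2) = 12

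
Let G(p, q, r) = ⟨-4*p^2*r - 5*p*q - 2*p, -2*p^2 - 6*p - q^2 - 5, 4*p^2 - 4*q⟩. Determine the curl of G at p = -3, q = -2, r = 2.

(∇×G)₁ = ∂G₃/∂q − ∂G₂/∂r = -4
(∇×G)₂ = ∂G₁/∂r − ∂G₃/∂p = -4*p^2 - 8*p
(∇×G)₃ = ∂G₂/∂p − ∂G₁/∂q = p - 6
∇×G = (-4, -4*p^2 - 8*p, p - 6)
At (-3, -2, 2): (-4, -12, -9).

(-4, -12, -9)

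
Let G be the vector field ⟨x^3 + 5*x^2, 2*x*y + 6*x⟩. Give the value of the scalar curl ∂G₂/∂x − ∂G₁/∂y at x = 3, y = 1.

∂G₂/∂x = 2*y + 6
∂G₁/∂y = 0
Scalar curl = 2*y + 6
At (3, 1): 8.

8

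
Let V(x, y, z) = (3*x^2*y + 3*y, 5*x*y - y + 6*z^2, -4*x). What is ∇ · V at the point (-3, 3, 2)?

∂V₁/∂x = 6*x*y
∂V₂/∂y = 5*x - 1
∂V₃/∂z = 0
∇·V = 6*x*y + 5*x - 1
At (-3, 3, 2): -70.

-70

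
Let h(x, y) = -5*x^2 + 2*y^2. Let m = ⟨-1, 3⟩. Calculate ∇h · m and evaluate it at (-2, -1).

∂h/∂x = -10*x
∂h/∂y = 4*y
∇h at (-2, -1) = (20, -4)
∇h · m = (20)(-1) + (-4)(3) = -32

-32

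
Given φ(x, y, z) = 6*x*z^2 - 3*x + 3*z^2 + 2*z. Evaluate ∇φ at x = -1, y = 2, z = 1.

∂φ/∂x = 6*z^2 - 3
∂φ/∂y = 0
∂φ/∂z = 12*x*z + 6*z + 2
∇φ = (6*z^2 - 3, 0, 12*x*z + 6*z + 2)
At (-1, 2, 1): (3, 0, -4).

(3, 0, -4)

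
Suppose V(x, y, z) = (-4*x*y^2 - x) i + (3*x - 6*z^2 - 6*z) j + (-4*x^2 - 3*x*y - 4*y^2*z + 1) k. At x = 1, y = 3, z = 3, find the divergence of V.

∂V₁/∂x = -4*y^2 - 1
∂V₂/∂y = 0
∂V₃/∂z = -4*y^2
∇·V = -8*y^2 - 1
At (1, 3, 3): -73.

-73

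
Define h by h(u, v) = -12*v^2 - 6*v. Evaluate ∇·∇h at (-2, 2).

∂²h/∂u² = 0
∂²h/∂v² = -24
∇²h = -24
At (-2, 2): -24.

-24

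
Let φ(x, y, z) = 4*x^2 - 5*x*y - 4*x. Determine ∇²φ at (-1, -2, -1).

∂²φ/∂x² = 8
∂²φ/∂y² = 0
∂²φ/∂z² = 0
∇²φ = 8
At (-1, -2, -1): 8.

8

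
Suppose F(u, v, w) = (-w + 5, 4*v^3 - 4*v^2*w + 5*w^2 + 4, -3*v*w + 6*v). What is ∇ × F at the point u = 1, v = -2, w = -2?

(∇×F)₁ = ∂F₃/∂v − ∂F₂/∂w = 4*v^2 - 13*w + 6
(∇×F)₂ = ∂F₁/∂w − ∂F₃/∂u = -1
(∇×F)₃ = ∂F₂/∂u − ∂F₁/∂v = 0
∇×F = (4*v^2 - 13*w + 6, -1, 0)
At (1, -2, -2): (48, -1, 0).

(48, -1, 0)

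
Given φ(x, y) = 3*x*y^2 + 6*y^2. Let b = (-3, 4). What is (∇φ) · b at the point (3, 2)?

∂φ/∂x = 3*y^2
∂φ/∂y = 6*x*y + 12*y
∇φ at (3, 2) = (12, 60)
∇φ · b = (12)(-3) + (60)(4) = 204

204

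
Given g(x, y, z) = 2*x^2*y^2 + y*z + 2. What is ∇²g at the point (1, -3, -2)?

40

∂²g/∂x² = 4*y^2
∂²g/∂y² = 4*x^2
∂²g/∂z² = 0
∇²g = 4*x^2 + 4*y^2
At (1, -3, -2): 40.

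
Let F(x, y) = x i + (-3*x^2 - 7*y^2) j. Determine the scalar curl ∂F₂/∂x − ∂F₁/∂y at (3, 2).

∂F₂/∂x = -6*x
∂F₁/∂y = 0
Scalar curl = -6*x
At (3, 2): -18.

-18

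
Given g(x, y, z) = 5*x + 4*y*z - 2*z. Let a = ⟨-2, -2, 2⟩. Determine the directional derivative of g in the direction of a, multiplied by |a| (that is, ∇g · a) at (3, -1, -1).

∂g/∂x = 5
∂g/∂y = 4*z
∂g/∂z = 4*y - 2
∇g at (3, -1, -1) = (5, -4, -6)
∇g · a = (5)(-2) + (-4)(-2) + (-6)(2) = -14

-14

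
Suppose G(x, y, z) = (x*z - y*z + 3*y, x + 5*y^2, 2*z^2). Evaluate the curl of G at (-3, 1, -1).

(∇×G)₁ = ∂G₃/∂y − ∂G₂/∂z = 0
(∇×G)₂ = ∂G₁/∂z − ∂G₃/∂x = x - y
(∇×G)₃ = ∂G₂/∂x − ∂G₁/∂y = z - 2
∇×G = (0, x - y, z - 2)
At (-3, 1, -1): (0, -4, -3).

(0, -4, -3)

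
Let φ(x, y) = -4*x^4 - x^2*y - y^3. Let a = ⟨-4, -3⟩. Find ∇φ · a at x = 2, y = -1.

517

∂φ/∂x = -16*x^3 - 2*x*y
∂φ/∂y = -x^2 - 3*y^2
∇φ at (2, -1) = (-124, -7)
∇φ · a = (-124)(-4) + (-7)(-3) = 517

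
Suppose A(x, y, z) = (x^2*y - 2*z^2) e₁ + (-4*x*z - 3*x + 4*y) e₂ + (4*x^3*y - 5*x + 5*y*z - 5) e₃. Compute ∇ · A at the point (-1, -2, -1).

-2

∂A₁/∂x = 2*x*y
∂A₂/∂y = 4
∂A₃/∂z = 5*y
∇·A = 2*x*y + 5*y + 4
At (-1, -2, -1): -2.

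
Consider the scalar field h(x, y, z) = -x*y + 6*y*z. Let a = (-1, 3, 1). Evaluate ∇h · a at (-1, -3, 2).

∂h/∂x = -y
∂h/∂y = -x + 6*z
∂h/∂z = 6*y
∇h at (-1, -3, 2) = (3, 13, -18)
∇h · a = (3)(-1) + (13)(3) + (-18)(1) = 18

18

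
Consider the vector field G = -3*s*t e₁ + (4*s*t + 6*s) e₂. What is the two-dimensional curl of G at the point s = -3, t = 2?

5

∂G₂/∂s = 4*t + 6
∂G₁/∂t = -3*s
Scalar curl = 3*s + 4*t + 6
At (-3, 2): 5.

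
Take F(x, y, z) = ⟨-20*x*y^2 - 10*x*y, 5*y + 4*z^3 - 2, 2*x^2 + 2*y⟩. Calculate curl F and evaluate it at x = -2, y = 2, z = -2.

(-46, 8, -180)

(∇×F)₁ = ∂F₃/∂y − ∂F₂/∂z = -12*z^2 + 2
(∇×F)₂ = ∂F₁/∂z − ∂F₃/∂x = -4*x
(∇×F)₃ = ∂F₂/∂x − ∂F₁/∂y = 40*x*y + 10*x
∇×F = (-12*z^2 + 2, -4*x, 40*x*y + 10*x)
At (-2, 2, -2): (-46, 8, -180).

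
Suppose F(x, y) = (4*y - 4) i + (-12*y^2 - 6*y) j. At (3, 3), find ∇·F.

∂F₁/∂x = 0
∂F₂/∂y = -24*y - 6
∇·F = -24*y - 6
At (3, 3): -78.

-78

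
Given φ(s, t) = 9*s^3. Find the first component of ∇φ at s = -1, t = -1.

(∇φ)_1 = ∂φ/∂s = 27*s^2
At (-1, -1): 27.

27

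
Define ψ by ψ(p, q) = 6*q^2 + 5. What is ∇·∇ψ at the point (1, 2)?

12

∂²ψ/∂p² = 0
∂²ψ/∂q² = 12
∇²ψ = 12
At (1, 2): 12.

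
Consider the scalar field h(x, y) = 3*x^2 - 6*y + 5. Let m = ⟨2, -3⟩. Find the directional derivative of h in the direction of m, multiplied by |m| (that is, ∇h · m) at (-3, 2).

-18

∂h/∂x = 6*x
∂h/∂y = -6
∇h at (-3, 2) = (-18, -6)
∇h · m = (-18)(2) + (-6)(-3) = -18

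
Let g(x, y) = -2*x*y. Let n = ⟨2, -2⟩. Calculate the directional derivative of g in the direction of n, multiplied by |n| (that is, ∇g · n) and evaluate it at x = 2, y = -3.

∂g/∂x = -2*y
∂g/∂y = -2*x
∇g at (2, -3) = (6, -4)
∇g · n = (6)(2) + (-4)(-2) = 20

20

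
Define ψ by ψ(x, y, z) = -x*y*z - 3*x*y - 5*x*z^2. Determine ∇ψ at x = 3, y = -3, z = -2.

∂ψ/∂x = -y*z - 3*y - 5*z^2
∂ψ/∂y = -x*z - 3*x
∂ψ/∂z = -x*y - 10*x*z
∇ψ = (-y*z - 3*y - 5*z^2, -x*z - 3*x, -x*y - 10*x*z)
At (3, -3, -2): (-17, -3, 69).

(-17, -3, 69)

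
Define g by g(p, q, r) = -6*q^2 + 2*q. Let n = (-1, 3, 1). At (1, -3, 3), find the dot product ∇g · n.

∂g/∂p = 0
∂g/∂q = -12*q + 2
∂g/∂r = 0
∇g at (1, -3, 3) = (0, 38, 0)
∇g · n = (0)(-1) + (38)(3) + (0)(1) = 114

114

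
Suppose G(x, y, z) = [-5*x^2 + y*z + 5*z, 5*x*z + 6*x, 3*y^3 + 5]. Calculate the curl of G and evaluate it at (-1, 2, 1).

(∇×G)₁ = ∂G₃/∂y − ∂G₂/∂z = -5*x + 9*y^2
(∇×G)₂ = ∂G₁/∂z − ∂G₃/∂x = y + 5
(∇×G)₃ = ∂G₂/∂x − ∂G₁/∂y = 4*z + 6
∇×G = (-5*x + 9*y^2, y + 5, 4*z + 6)
At (-1, 2, 1): (41, 7, 10).

(41, 7, 10)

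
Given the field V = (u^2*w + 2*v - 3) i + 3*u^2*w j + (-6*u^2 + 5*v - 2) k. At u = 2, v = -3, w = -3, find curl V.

(-7, 28, -38)

(∇×V)₁ = ∂V₃/∂v − ∂V₂/∂w = -3*u^2 + 5
(∇×V)₂ = ∂V₁/∂w − ∂V₃/∂u = u^2 + 12*u
(∇×V)₃ = ∂V₂/∂u − ∂V₁/∂v = 6*u*w - 2
∇×V = (-3*u^2 + 5, u^2 + 12*u, 6*u*w - 2)
At (2, -3, -3): (-7, 28, -38).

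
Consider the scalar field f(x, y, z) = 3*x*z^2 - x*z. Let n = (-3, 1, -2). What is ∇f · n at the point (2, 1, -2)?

∂f/∂x = 3*z^2 - z
∂f/∂y = 0
∂f/∂z = 6*x*z - x
∇f at (2, 1, -2) = (14, 0, -26)
∇f · n = (14)(-3) + (0)(1) + (-26)(-2) = 10

10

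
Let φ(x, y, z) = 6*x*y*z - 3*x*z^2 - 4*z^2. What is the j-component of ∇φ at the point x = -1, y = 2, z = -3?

18

(∇φ)_2 = ∂φ/∂y = 6*x*z
At (-1, 2, -3): 18.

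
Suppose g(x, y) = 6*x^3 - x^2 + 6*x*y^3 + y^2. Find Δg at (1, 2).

∂²g/∂x² = 2*(18*x - 1)
∂²g/∂y² = 2*(18*x*y + 1)
∇²g = 36*x*y + 36*x
At (1, 2): 108.

108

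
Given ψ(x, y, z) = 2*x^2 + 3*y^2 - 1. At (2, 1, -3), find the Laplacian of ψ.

∂²ψ/∂x² = 4
∂²ψ/∂y² = 6
∂²ψ/∂z² = 0
∇²ψ = 10
At (2, 1, -3): 10.

10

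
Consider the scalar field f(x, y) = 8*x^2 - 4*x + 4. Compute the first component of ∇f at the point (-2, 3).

-36

(∇f)_1 = ∂f/∂x = 16*x - 4
At (-2, 3): -36.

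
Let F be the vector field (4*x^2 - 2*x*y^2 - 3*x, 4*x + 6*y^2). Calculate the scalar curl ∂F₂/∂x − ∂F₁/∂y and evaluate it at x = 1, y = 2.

12

∂F₂/∂x = 4
∂F₁/∂y = -4*x*y
Scalar curl = 4*x*y + 4
At (1, 2): 12.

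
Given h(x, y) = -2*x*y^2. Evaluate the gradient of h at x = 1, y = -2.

∂h/∂x = -2*y^2
∂h/∂y = -4*x*y
∇h = (-2*y^2, -4*x*y)
At (1, -2): (-8, 8).

(-8, 8)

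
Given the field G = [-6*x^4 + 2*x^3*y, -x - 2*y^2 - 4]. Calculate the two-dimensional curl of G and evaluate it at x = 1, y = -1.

∂G₂/∂x = -1
∂G₁/∂y = 2*x^3
Scalar curl = -2*x^3 - 1
At (1, -1): -3.

-3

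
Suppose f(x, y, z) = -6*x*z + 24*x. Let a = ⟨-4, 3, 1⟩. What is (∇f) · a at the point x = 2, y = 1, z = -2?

∂f/∂x = -6*z + 24
∂f/∂y = 0
∂f/∂z = -6*x
∇f at (2, 1, -2) = (36, 0, -12)
∇f · a = (36)(-4) + (0)(3) + (-12)(1) = -156

-156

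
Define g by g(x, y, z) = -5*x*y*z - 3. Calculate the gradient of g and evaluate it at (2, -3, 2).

∂g/∂x = -5*y*z
∂g/∂y = -5*x*z
∂g/∂z = -5*x*y
∇g = (-5*y*z, -5*x*z, -5*x*y)
At (2, -3, 2): (30, -20, 30).

(30, -20, 30)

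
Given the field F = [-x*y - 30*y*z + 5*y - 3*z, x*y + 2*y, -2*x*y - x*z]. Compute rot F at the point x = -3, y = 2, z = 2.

(6, -57, 54)

(∇×F)₁ = ∂F₃/∂y − ∂F₂/∂z = -2*x
(∇×F)₂ = ∂F₁/∂z − ∂F₃/∂x = -28*y + z - 3
(∇×F)₃ = ∂F₂/∂x − ∂F₁/∂y = x + y + 30*z - 5
∇×F = (-2*x, -28*y + z - 3, x + y + 30*z - 5)
At (-3, 2, 2): (6, -57, 54).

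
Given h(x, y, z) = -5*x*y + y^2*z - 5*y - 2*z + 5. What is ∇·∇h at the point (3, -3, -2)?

∂²h/∂x² = 0
∂²h/∂y² = 2*z
∂²h/∂z² = 0
∇²h = 2*z
At (3, -3, -2): -4.

-4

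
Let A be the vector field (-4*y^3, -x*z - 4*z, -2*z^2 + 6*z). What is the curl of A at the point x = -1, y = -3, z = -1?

(∇×A)₁ = ∂A₃/∂y − ∂A₂/∂z = x + 4
(∇×A)₂ = ∂A₁/∂z − ∂A₃/∂x = 0
(∇×A)₃ = ∂A₂/∂x − ∂A₁/∂y = 12*y^2 - z
∇×A = (x + 4, 0, 12*y^2 - z)
At (-1, -3, -1): (3, 0, 109).

(3, 0, 109)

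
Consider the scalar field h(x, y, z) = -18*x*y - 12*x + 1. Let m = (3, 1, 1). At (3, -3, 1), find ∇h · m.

72

∂h/∂x = -18*y - 12
∂h/∂y = -18*x
∂h/∂z = 0
∇h at (3, -3, 1) = (42, -54, 0)
∇h · m = (42)(3) + (-54)(1) + (0)(1) = 72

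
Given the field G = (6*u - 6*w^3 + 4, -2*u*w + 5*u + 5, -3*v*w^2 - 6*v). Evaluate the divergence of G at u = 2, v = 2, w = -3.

∂G₁/∂u = 6
∂G₂/∂v = 0
∂G₃/∂w = -6*v*w
∇·G = -6*v*w + 6
At (2, 2, -3): 42.

42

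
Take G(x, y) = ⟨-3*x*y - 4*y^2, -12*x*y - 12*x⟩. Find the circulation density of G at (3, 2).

∂G₂/∂x = -12*y - 12
∂G₁/∂y = -3*x - 8*y
Scalar curl = 3*x - 4*y - 12
At (3, 2): -11.

-11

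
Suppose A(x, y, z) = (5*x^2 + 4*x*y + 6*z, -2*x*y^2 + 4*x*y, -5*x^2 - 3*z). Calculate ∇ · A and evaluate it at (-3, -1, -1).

∂A₁/∂x = 10*x + 4*y
∂A₂/∂y = -4*x*y + 4*x
∂A₃/∂z = -3
∇·A = -4*x*y + 14*x + 4*y - 3
At (-3, -1, -1): -61.

-61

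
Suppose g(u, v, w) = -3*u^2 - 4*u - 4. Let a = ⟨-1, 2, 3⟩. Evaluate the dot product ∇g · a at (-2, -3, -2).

-8

∂g/∂u = -6*u - 4
∂g/∂v = 0
∂g/∂w = 0
∇g at (-2, -3, -2) = (8, 0, 0)
∇g · a = (8)(-1) + (0)(2) + (0)(3) = -8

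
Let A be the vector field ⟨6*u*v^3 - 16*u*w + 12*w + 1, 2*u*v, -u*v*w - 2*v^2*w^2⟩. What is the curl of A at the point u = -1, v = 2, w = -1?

(∇×A)₁ = ∂A₃/∂v − ∂A₂/∂w = -u*w - 4*v*w^2
(∇×A)₂ = ∂A₁/∂w − ∂A₃/∂u = -16*u + v*w + 12
(∇×A)₃ = ∂A₂/∂u − ∂A₁/∂v = -18*u*v^2 + 2*v
∇×A = (-u*w - 4*v*w^2, -16*u + v*w + 12, -18*u*v^2 + 2*v)
At (-1, 2, -1): (-9, 26, 76).

(-9, 26, 76)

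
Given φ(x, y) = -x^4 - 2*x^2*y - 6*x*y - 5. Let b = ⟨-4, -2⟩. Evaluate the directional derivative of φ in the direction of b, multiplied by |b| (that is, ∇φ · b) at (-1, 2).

∂φ/∂x = -4*x^3 - 4*x*y - 6*y
∂φ/∂y = -2*x^2 - 6*x
∇φ at (-1, 2) = (0, 4)
∇φ · b = (0)(-4) + (4)(-2) = -8

-8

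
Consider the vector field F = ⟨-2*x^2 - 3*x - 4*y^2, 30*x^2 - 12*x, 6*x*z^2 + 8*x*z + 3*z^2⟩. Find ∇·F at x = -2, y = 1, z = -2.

25

∂F₁/∂x = -4*x - 3
∂F₂/∂y = 0
∂F₃/∂z = 12*x*z + 8*x + 6*z
∇·F = 12*x*z + 4*x + 6*z - 3
At (-2, 1, -2): 25.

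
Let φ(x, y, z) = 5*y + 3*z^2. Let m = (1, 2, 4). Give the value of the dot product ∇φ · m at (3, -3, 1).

∂φ/∂x = 0
∂φ/∂y = 5
∂φ/∂z = 6*z
∇φ at (3, -3, 1) = (0, 5, 6)
∇φ · m = (0)(1) + (5)(2) + (6)(4) = 34

34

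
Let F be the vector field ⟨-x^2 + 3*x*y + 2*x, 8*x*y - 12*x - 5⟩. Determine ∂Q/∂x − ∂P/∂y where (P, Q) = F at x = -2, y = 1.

2

∂F₂/∂x = 8*y - 12
∂F₁/∂y = 3*x
Scalar curl = -3*x + 8*y - 12
At (-2, 1): 2.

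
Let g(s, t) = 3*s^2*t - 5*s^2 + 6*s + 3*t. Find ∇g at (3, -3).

(-78, 30)

∂g/∂s = 6*s*t - 10*s + 6
∂g/∂t = 3*s^2 + 3
∇g = (6*s*t - 10*s + 6, 3*s^2 + 3)
At (3, -3): (-78, 30).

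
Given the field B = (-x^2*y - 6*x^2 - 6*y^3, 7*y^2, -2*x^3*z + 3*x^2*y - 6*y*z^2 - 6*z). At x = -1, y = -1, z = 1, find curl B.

(-3, 0, 19)

(∇×B)₁ = ∂B₃/∂y − ∂B₂/∂z = 3*x^2 - 6*z^2
(∇×B)₂ = ∂B₁/∂z − ∂B₃/∂x = 6*x^2*z - 6*x*y
(∇×B)₃ = ∂B₂/∂x − ∂B₁/∂y = x^2 + 18*y^2
∇×B = (3*x^2 - 6*z^2, 6*x^2*z - 6*x*y, x^2 + 18*y^2)
At (-1, -1, 1): (-3, 0, 19).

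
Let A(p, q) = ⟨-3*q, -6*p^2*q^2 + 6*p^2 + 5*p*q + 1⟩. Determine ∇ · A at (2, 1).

∂A₁/∂p = 0
∂A₂/∂q = -12*p^2*q + 5*p
∇·A = -12*p^2*q + 5*p
At (2, 1): -38.

-38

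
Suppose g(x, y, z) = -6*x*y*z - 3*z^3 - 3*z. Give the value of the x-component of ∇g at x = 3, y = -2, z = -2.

-24

(∇g)_1 = ∂g/∂x = -6*y*z
At (3, -2, -2): -24.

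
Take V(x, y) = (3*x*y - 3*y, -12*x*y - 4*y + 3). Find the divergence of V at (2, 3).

∂V₁/∂x = 3*y
∂V₂/∂y = -12*x - 4
∇·V = -12*x + 3*y - 4
At (2, 3): -19.

-19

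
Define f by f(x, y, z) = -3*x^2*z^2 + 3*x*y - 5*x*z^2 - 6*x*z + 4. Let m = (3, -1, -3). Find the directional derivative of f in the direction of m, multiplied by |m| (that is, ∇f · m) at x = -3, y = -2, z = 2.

∂f/∂x = -6*x*z^2 + 3*y - 5*z^2 - 6*z
∂f/∂y = 3*x
∂f/∂z = -6*x^2*z - 10*x*z - 6*x
∇f at (-3, -2, 2) = (34, -9, -30)
∇f · m = (34)(3) + (-9)(-1) + (-30)(-3) = 201

201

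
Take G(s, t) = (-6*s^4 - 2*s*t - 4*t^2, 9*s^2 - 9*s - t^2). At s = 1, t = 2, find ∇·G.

-32

∂G₁/∂s = -24*s^3 - 2*t
∂G₂/∂t = -2*t
∇·G = -24*s^3 - 4*t
At (1, 2): -32.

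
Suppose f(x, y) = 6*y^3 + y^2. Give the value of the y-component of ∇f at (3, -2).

68

(∇f)_2 = ∂f/∂y = 18*y^2 + 2*y
At (3, -2): 68.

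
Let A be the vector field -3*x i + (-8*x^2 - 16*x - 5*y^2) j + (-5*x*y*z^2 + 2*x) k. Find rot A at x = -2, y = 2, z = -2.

(∇×A)₁ = ∂A₃/∂y − ∂A₂/∂z = -5*x*z^2
(∇×A)₂ = ∂A₁/∂z − ∂A₃/∂x = 5*y*z^2 - 2
(∇×A)₃ = ∂A₂/∂x − ∂A₁/∂y = -16*x - 16
∇×A = (-5*x*z^2, 5*y*z^2 - 2, -16*x - 16)
At (-2, 2, -2): (40, 38, 16).

(40, 38, 16)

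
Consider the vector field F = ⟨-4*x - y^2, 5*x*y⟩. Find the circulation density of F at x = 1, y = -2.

∂F₂/∂x = 5*y
∂F₁/∂y = -2*y
Scalar curl = 7*y
At (1, -2): -14.

-14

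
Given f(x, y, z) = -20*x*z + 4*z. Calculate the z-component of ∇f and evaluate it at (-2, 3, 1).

44

(∇f)_3 = ∂f/∂z = -20*x + 4
At (-2, 3, 1): 44.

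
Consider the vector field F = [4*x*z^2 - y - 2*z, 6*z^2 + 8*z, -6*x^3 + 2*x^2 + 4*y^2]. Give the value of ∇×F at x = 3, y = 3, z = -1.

(∇×F)₁ = ∂F₃/∂y − ∂F₂/∂z = 8*y - 12*z - 8
(∇×F)₂ = ∂F₁/∂z − ∂F₃/∂x = 18*x^2 + 8*x*z - 4*x - 2
(∇×F)₃ = ∂F₂/∂x − ∂F₁/∂y = 1
∇×F = (8*y - 12*z - 8, 18*x^2 + 8*x*z - 4*x - 2, 1)
At (3, 3, -1): (28, 124, 1).

(28, 124, 1)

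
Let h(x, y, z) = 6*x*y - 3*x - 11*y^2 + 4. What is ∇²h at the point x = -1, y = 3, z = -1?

∂²h/∂x² = 0
∂²h/∂y² = -22
∂²h/∂z² = 0
∇²h = -22
At (-1, 3, -1): -22.

-22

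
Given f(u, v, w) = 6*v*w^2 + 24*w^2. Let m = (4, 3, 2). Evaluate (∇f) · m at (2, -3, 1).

∂f/∂u = 0
∂f/∂v = 6*w^2
∂f/∂w = 12*v*w + 48*w
∇f at (2, -3, 1) = (0, 6, 12)
∇f · m = (0)(4) + (6)(3) + (12)(2) = 42

42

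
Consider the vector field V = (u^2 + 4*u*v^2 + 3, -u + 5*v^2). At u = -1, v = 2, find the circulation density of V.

15

∂V₂/∂u = -1
∂V₁/∂v = 8*u*v
Scalar curl = -8*u*v - 1
At (-1, 2): 15.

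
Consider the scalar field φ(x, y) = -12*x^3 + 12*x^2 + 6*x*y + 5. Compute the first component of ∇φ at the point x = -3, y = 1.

-390

(∇φ)_1 = ∂φ/∂x = -36*x^2 + 24*x + 6*y
At (-3, 1): -390.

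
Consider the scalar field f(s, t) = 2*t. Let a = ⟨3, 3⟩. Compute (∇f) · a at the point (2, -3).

∂f/∂s = 0
∂f/∂t = 2
∇f at (2, -3) = (0, 2)
∇f · a = (0)(3) + (2)(3) = 6

6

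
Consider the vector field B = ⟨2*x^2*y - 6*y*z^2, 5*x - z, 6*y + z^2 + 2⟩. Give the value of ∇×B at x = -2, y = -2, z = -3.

(7, -72, 51)

(∇×B)₁ = ∂B₃/∂y − ∂B₂/∂z = 7
(∇×B)₂ = ∂B₁/∂z − ∂B₃/∂x = -12*y*z
(∇×B)₃ = ∂B₂/∂x − ∂B₁/∂y = -2*x^2 + 6*z^2 + 5
∇×B = (7, -12*y*z, -2*x^2 + 6*z^2 + 5)
At (-2, -2, -3): (7, -72, 51).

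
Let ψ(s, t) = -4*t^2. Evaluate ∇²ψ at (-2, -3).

∂²ψ/∂s² = 0
∂²ψ/∂t² = -8
∇²ψ = -8
At (-2, -3): -8.

-8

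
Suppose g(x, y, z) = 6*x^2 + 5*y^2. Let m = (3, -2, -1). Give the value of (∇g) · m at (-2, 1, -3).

∂g/∂x = 12*x
∂g/∂y = 10*y
∂g/∂z = 0
∇g at (-2, 1, -3) = (-24, 10, 0)
∇g · m = (-24)(3) + (10)(-2) + (0)(-1) = -92

-92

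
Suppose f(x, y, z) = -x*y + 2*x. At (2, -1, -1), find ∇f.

(3, -2, 0)

∂f/∂x = -y + 2
∂f/∂y = -x
∂f/∂z = 0
∇f = (-y + 2, -x, 0)
At (2, -1, -1): (3, -2, 0).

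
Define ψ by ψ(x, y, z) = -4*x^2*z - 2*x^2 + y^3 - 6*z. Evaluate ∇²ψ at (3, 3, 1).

∂²ψ/∂x² = -4*(2*z + 1)
∂²ψ/∂y² = 6*y
∂²ψ/∂z² = 0
∇²ψ = 6*y - 8*z - 4
At (3, 3, 1): 6.

6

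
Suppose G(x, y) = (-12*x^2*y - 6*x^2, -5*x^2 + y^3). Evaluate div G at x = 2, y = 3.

-141

∂G₁/∂x = -24*x*y - 12*x
∂G₂/∂y = 3*y^2
∇·G = -24*x*y - 12*x + 3*y^2
At (2, 3): -141.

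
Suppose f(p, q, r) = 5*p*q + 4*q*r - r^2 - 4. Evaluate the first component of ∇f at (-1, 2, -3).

(∇f)_1 = ∂f/∂p = 5*q
At (-1, 2, -3): 10.

10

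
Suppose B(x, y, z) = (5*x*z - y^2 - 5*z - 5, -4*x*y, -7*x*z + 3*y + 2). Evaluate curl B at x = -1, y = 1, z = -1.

(3, -17, -2)

(∇×B)₁ = ∂B₃/∂y − ∂B₂/∂z = 3
(∇×B)₂ = ∂B₁/∂z − ∂B₃/∂x = 5*x + 7*z - 5
(∇×B)₃ = ∂B₂/∂x − ∂B₁/∂y = -2*y
∇×B = (3, 5*x + 7*z - 5, -2*y)
At (-1, 1, -1): (3, -17, -2).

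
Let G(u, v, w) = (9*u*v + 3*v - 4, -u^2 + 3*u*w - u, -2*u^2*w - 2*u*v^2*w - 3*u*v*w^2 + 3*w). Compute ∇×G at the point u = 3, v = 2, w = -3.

(-18, -6, -46)

(∇×G)₁ = ∂G₃/∂v − ∂G₂/∂w = -4*u*v*w - 3*u*w^2 - 3*u
(∇×G)₂ = ∂G₁/∂w − ∂G₃/∂u = 4*u*w + 2*v^2*w + 3*v*w^2
(∇×G)₃ = ∂G₂/∂u − ∂G₁/∂v = -11*u + 3*w - 4
∇×G = (-4*u*v*w - 3*u*w^2 - 3*u, 4*u*w + 2*v^2*w + 3*v*w^2, -11*u + 3*w - 4)
At (3, 2, -3): (-18, -6, -46).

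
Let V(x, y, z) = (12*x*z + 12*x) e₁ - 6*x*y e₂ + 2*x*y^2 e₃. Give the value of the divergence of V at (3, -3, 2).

∂V₁/∂x = 12*z + 12
∂V₂/∂y = -6*x
∂V₃/∂z = 0
∇·V = -6*x + 12*z + 12
At (3, -3, 2): 18.

18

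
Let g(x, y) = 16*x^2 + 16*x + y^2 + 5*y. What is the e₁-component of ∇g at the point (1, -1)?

(∇g)_1 = ∂g/∂x = 32*x + 16
At (1, -1): 48.

48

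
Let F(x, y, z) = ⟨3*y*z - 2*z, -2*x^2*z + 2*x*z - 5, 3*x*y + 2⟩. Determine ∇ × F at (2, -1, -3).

(10, -2, 27)

(∇×F)₁ = ∂F₃/∂y − ∂F₂/∂z = 2*x^2 + x
(∇×F)₂ = ∂F₁/∂z − ∂F₃/∂x = -2
(∇×F)₃ = ∂F₂/∂x − ∂F₁/∂y = -4*x*z - z
∇×F = (2*x^2 + x, -2, -4*x*z - z)
At (2, -1, -3): (10, -2, 27).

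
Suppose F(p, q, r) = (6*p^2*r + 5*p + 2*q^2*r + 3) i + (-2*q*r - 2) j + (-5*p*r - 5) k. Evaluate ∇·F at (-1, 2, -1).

∂F₁/∂p = 12*p*r + 5
∂F₂/∂q = -2*r
∂F₃/∂r = -5*p
∇·F = 12*p*r - 5*p - 2*r + 5
At (-1, 2, -1): 24.

24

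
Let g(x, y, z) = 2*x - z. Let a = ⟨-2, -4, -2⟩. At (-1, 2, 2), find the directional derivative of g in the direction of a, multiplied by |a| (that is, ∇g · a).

-2

∂g/∂x = 2
∂g/∂y = 0
∂g/∂z = -1
∇g at (-1, 2, 2) = (2, 0, -1)
∇g · a = (2)(-2) + (0)(-4) + (-1)(-2) = -2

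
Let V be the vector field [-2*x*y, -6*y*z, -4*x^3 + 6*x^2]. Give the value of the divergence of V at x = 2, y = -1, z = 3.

-16

∂V₁/∂x = -2*y
∂V₂/∂y = -6*z
∂V₃/∂z = 0
∇·V = -2*y - 6*z
At (2, -1, 3): -16.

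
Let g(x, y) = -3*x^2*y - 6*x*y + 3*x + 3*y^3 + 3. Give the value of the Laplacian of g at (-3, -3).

-36

∂²g/∂x² = -6*y
∂²g/∂y² = 18*y
∇²g = 12*y
At (-3, -3): -36.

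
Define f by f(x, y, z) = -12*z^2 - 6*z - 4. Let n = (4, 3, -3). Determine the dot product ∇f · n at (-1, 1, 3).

∂f/∂x = 0
∂f/∂y = 0
∂f/∂z = -24*z - 6
∇f at (-1, 1, 3) = (0, 0, -78)
∇f · n = (0)(4) + (0)(3) + (-78)(-3) = 234

234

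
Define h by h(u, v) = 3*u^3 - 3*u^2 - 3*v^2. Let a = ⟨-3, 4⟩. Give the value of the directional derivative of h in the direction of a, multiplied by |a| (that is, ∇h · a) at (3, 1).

-213

∂h/∂u = 9*u^2 - 6*u
∂h/∂v = -6*v
∇h at (3, 1) = (63, -6)
∇h · a = (63)(-3) + (-6)(4) = -213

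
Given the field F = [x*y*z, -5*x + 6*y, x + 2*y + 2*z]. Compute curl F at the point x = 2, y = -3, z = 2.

(∇×F)₁ = ∂F₃/∂y − ∂F₂/∂z = 2
(∇×F)₂ = ∂F₁/∂z − ∂F₃/∂x = x*y - 1
(∇×F)₃ = ∂F₂/∂x − ∂F₁/∂y = -x*z - 5
∇×F = (2, x*y - 1, -x*z - 5)
At (2, -3, 2): (2, -7, -9).

(2, -7, -9)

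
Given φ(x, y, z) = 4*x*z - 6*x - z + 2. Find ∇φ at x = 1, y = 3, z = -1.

∂φ/∂x = 4*z - 6
∂φ/∂y = 0
∂φ/∂z = 4*x - 1
∇φ = (4*z - 6, 0, 4*x - 1)
At (1, 3, -1): (-10, 0, 3).

(-10, 0, 3)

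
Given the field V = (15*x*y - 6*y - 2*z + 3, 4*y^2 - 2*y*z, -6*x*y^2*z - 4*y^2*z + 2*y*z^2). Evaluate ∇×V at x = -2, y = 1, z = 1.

(20, 4, 36)

(∇×V)₁ = ∂V₃/∂y − ∂V₂/∂z = -12*x*y*z - 8*y*z + 2*y + 2*z^2
(∇×V)₂ = ∂V₁/∂z − ∂V₃/∂x = 6*y^2*z - 2
(∇×V)₃ = ∂V₂/∂x − ∂V₁/∂y = -15*x + 6
∇×V = (-12*x*y*z - 8*y*z + 2*y + 2*z^2, 6*y^2*z - 2, -15*x + 6)
At (-2, 1, 1): (20, 4, 36).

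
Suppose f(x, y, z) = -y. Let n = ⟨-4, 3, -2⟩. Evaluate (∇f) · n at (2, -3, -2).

∂f/∂x = 0
∂f/∂y = -1
∂f/∂z = 0
∇f at (2, -3, -2) = (0, -1, 0)
∇f · n = (0)(-4) + (-1)(3) + (0)(-2) = -3

-3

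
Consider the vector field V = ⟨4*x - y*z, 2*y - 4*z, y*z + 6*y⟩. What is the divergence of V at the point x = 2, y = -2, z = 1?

4

∂V₁/∂x = 4
∂V₂/∂y = 2
∂V₃/∂z = y
∇·V = y + 6
At (2, -2, 1): 4.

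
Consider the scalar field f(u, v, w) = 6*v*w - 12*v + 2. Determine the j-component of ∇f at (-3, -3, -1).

-18

(∇f)_2 = ∂f/∂v = 6*w - 12
At (-3, -3, -1): -18.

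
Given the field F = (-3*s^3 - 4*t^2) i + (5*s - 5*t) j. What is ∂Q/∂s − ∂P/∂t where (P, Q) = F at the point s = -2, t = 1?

∂F₂/∂s = 5
∂F₁/∂t = -8*t
Scalar curl = 8*t + 5
At (-2, 1): 13.

13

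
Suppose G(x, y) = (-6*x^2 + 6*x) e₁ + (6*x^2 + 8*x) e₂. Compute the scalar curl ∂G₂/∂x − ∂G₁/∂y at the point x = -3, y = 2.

∂G₂/∂x = 12*x + 8
∂G₁/∂y = 0
Scalar curl = 12*x + 8
At (-3, 2): -28.

-28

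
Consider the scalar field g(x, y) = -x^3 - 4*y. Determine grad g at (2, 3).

(-12, -4)

∂g/∂x = -3*x^2
∂g/∂y = -4
∇g = (-3*x^2, -4)
At (2, 3): (-12, -4).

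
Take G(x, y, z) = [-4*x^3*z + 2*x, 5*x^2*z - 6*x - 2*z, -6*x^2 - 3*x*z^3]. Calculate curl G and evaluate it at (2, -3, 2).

(∇×G)₁ = ∂G₃/∂y − ∂G₂/∂z = -5*x^2 + 2
(∇×G)₂ = ∂G₁/∂z − ∂G₃/∂x = -4*x^3 + 12*x + 3*z^3
(∇×G)₃ = ∂G₂/∂x − ∂G₁/∂y = 10*x*z - 6
∇×G = (-5*x^2 + 2, -4*x^3 + 12*x + 3*z^3, 10*x*z - 6)
At (2, -3, 2): (-18, 16, 34).

(-18, 16, 34)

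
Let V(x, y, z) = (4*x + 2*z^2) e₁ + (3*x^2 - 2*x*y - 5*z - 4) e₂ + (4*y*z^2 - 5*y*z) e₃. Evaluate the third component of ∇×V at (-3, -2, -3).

-14

(∇×V)_3 = ∂V₂/∂x − ∂V₁/∂y
= 6*x - 2*y − (0)
= 6*x - 2*y
At (-3, -2, -3): -14.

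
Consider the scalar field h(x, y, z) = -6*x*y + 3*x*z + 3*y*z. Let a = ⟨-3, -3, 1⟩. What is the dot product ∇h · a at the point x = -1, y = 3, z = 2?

6

∂h/∂x = -6*y + 3*z
∂h/∂y = -6*x + 3*z
∂h/∂z = 3*x + 3*y
∇h at (-1, 3, 2) = (-12, 12, 6)
∇h · a = (-12)(-3) + (12)(-3) + (6)(1) = 6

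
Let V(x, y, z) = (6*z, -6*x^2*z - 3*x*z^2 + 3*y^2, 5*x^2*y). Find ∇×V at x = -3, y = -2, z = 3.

(45, -54, 81)

(∇×V)₁ = ∂V₃/∂y − ∂V₂/∂z = 11*x^2 + 6*x*z
(∇×V)₂ = ∂V₁/∂z − ∂V₃/∂x = -10*x*y + 6
(∇×V)₃ = ∂V₂/∂x − ∂V₁/∂y = -12*x*z - 3*z^2
∇×V = (11*x^2 + 6*x*z, -10*x*y + 6, -12*x*z - 3*z^2)
At (-3, -2, 3): (45, -54, 81).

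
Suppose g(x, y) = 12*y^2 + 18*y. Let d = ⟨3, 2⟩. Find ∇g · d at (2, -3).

∂g/∂x = 0
∂g/∂y = 24*y + 18
∇g at (2, -3) = (0, -54)
∇g · d = (0)(3) + (-54)(2) = -108

-108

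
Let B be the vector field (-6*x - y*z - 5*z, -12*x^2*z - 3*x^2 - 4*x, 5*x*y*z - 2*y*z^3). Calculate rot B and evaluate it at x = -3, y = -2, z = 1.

(91, 7, 87)

(∇×B)₁ = ∂B₃/∂y − ∂B₂/∂z = 12*x^2 + 5*x*z - 2*z^3
(∇×B)₂ = ∂B₁/∂z − ∂B₃/∂x = -5*y*z - y - 5
(∇×B)₃ = ∂B₂/∂x − ∂B₁/∂y = -24*x*z - 6*x + z - 4
∇×B = (12*x^2 + 5*x*z - 2*z^3, -5*y*z - y - 5, -24*x*z - 6*x + z - 4)
At (-3, -2, 1): (91, 7, 87).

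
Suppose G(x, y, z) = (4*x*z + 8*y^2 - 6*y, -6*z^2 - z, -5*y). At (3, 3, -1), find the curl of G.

(∇×G)₁ = ∂G₃/∂y − ∂G₂/∂z = 12*z - 4
(∇×G)₂ = ∂G₁/∂z − ∂G₃/∂x = 4*x
(∇×G)₃ = ∂G₂/∂x − ∂G₁/∂y = -16*y + 6
∇×G = (12*z - 4, 4*x, -16*y + 6)
At (3, 3, -1): (-16, 12, -42).

(-16, 12, -42)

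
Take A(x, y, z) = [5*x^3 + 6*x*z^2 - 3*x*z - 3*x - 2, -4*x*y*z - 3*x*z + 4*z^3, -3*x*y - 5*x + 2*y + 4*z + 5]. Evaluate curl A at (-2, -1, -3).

(∇×A)₁ = ∂A₃/∂y − ∂A₂/∂z = 4*x*y - 12*z^2 + 2
(∇×A)₂ = ∂A₁/∂z − ∂A₃/∂x = 12*x*z - 3*x + 3*y + 5
(∇×A)₃ = ∂A₂/∂x − ∂A₁/∂y = -4*y*z - 3*z
∇×A = (4*x*y - 12*z^2 + 2, 12*x*z - 3*x + 3*y + 5, -4*y*z - 3*z)
At (-2, -1, -3): (-98, 80, -3).

(-98, 80, -3)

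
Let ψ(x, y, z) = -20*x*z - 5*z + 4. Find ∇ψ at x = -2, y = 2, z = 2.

(-40, 0, 35)

∂ψ/∂x = -20*z
∂ψ/∂y = 0
∂ψ/∂z = -20*x - 5
∇ψ = (-20*z, 0, -20*x - 5)
At (-2, 2, 2): (-40, 0, 35).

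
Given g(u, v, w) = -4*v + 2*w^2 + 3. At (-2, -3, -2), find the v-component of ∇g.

-4

(∇g)_2 = ∂g/∂v = -4
At (-2, -3, -2): -4.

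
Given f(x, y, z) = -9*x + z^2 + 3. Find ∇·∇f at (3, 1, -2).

2

∂²f/∂x² = 0
∂²f/∂y² = 0
∂²f/∂z² = 2
∇²f = 2
At (3, 1, -2): 2.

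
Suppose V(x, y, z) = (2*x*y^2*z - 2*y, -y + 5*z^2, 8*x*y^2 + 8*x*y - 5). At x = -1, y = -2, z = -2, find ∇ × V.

(∇×V)₁ = ∂V₃/∂y − ∂V₂/∂z = 16*x*y + 8*x - 10*z
(∇×V)₂ = ∂V₁/∂z − ∂V₃/∂x = 2*x*y^2 - 8*y^2 - 8*y
(∇×V)₃ = ∂V₂/∂x − ∂V₁/∂y = -4*x*y*z + 2
∇×V = (16*x*y + 8*x - 10*z, 2*x*y^2 - 8*y^2 - 8*y, -4*x*y*z + 2)
At (-1, -2, -2): (44, -24, 18).

(44, -24, 18)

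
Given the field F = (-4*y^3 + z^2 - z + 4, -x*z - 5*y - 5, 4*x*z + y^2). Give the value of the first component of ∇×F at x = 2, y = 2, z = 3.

6

(∇×F)_1 = ∂F₃/∂y − ∂F₂/∂z
= 2*y − (-x)
= x + 2*y
At (2, 2, 3): 6.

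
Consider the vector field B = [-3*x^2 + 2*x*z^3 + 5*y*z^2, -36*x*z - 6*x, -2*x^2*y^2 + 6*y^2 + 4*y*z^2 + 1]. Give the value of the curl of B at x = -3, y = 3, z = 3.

(∇×B)₁ = ∂B₃/∂y − ∂B₂/∂z = -4*x^2*y + 36*x + 12*y + 4*z^2
(∇×B)₂ = ∂B₁/∂z − ∂B₃/∂x = 4*x*y^2 + 6*x*z^2 + 10*y*z
(∇×B)₃ = ∂B₂/∂x − ∂B₁/∂y = -5*z^2 - 36*z - 6
∇×B = (-4*x^2*y + 36*x + 12*y + 4*z^2, 4*x*y^2 + 6*x*z^2 + 10*y*z, -5*z^2 - 36*z - 6)
At (-3, 3, 3): (-144, -180, -159).

(-144, -180, -159)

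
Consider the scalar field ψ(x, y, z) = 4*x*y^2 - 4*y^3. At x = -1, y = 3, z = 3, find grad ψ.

∂ψ/∂x = 4*y^2
∂ψ/∂y = 8*x*y - 12*y^2
∂ψ/∂z = 0
∇ψ = (4*y^2, 8*x*y - 12*y^2, 0)
At (-1, 3, 3): (36, -132, 0).

(36, -132, 0)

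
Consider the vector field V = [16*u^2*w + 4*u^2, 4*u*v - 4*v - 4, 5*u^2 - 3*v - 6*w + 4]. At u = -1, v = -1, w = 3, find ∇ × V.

(∇×V)₁ = ∂V₃/∂v − ∂V₂/∂w = -3
(∇×V)₂ = ∂V₁/∂w − ∂V₃/∂u = 16*u^2 - 10*u
(∇×V)₃ = ∂V₂/∂u − ∂V₁/∂v = 4*v
∇×V = (-3, 16*u^2 - 10*u, 4*v)
At (-1, -1, 3): (-3, 26, -4).

(-3, 26, -4)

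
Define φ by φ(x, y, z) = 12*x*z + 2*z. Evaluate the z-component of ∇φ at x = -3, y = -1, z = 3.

-34

(∇φ)_3 = ∂φ/∂z = 12*x + 2
At (-3, -1, 3): -34.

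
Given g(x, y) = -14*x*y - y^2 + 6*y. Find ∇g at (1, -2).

(28, -4)

∂g/∂x = -14*y
∂g/∂y = -14*x - 2*y + 6
∇g = (-14*y, -14*x - 2*y + 6)
At (1, -2): (28, -4).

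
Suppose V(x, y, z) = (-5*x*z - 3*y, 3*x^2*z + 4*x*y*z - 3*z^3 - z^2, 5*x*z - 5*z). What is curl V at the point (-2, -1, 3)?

(∇×V)₁ = ∂V₃/∂y − ∂V₂/∂z = -3*x^2 - 4*x*y + 9*z^2 + 2*z
(∇×V)₂ = ∂V₁/∂z − ∂V₃/∂x = -5*x - 5*z
(∇×V)₃ = ∂V₂/∂x − ∂V₁/∂y = 6*x*z + 4*y*z + 3
∇×V = (-3*x^2 - 4*x*y + 9*z^2 + 2*z, -5*x - 5*z, 6*x*z + 4*y*z + 3)
At (-2, -1, 3): (67, -5, -45).

(67, -5, -45)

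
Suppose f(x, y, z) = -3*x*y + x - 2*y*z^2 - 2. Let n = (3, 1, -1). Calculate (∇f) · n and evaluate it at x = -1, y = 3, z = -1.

∂f/∂x = -3*y + 1
∂f/∂y = -3*x - 2*z^2
∂f/∂z = -4*y*z
∇f at (-1, 3, -1) = (-8, 1, 12)
∇f · n = (-8)(3) + (1)(1) + (12)(-1) = -35

-35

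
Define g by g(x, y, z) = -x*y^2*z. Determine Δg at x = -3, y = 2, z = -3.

∂²g/∂x² = 0
∂²g/∂y² = -2*x*z
∂²g/∂z² = 0
∇²g = -2*x*z
At (-3, 2, -3): -18.

-18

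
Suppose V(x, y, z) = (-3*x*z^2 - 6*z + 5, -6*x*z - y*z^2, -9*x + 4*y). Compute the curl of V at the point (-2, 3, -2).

(∇×V)₁ = ∂V₃/∂y − ∂V₂/∂z = 6*x + 2*y*z + 4
(∇×V)₂ = ∂V₁/∂z − ∂V₃/∂x = -6*x*z + 3
(∇×V)₃ = ∂V₂/∂x − ∂V₁/∂y = -6*z
∇×V = (6*x + 2*y*z + 4, -6*x*z + 3, -6*z)
At (-2, 3, -2): (-20, -21, 12).

(-20, -21, 12)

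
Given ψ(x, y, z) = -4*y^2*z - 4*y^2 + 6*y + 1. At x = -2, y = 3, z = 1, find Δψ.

-16

∂²ψ/∂x² = 0
∂²ψ/∂y² = -8*(z + 1)
∂²ψ/∂z² = 0
∇²ψ = -8*z - 8
At (-2, 3, 1): -16.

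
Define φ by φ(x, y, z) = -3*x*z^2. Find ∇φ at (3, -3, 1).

(-3, 0, -18)

∂φ/∂x = -3*z^2
∂φ/∂y = 0
∂φ/∂z = -6*x*z
∇φ = (-3*z^2, 0, -6*x*z)
At (3, -3, 1): (-3, 0, -18).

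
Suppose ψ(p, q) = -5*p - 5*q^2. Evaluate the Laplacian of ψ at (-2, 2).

∂²ψ/∂p² = 0
∂²ψ/∂q² = -10
∇²ψ = -10
At (-2, 2): -10.

-10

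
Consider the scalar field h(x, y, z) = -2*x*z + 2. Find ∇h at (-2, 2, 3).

(-6, 0, 4)

∂h/∂x = -2*z
∂h/∂y = 0
∂h/∂z = -2*x
∇h = (-2*z, 0, -2*x)
At (-2, 2, 3): (-6, 0, 4).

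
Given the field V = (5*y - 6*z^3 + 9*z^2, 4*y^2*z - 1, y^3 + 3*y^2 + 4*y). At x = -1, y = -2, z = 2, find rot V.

(∇×V)₁ = ∂V₃/∂y − ∂V₂/∂z = -y^2 + 6*y + 4
(∇×V)₂ = ∂V₁/∂z − ∂V₃/∂x = -18*z^2 + 18*z
(∇×V)₃ = ∂V₂/∂x − ∂V₁/∂y = -5
∇×V = (-y^2 + 6*y + 4, -18*z^2 + 18*z, -5)
At (-1, -2, 2): (-12, -36, -5).

(-12, -36, -5)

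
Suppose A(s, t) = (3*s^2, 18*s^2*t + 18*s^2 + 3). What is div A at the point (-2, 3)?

60

∂A₁/∂s = 6*s
∂A₂/∂t = 18*s^2
∇·A = 18*s^2 + 6*s
At (-2, 3): 60.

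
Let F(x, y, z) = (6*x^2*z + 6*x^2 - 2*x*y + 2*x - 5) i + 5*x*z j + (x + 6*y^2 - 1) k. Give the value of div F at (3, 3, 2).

104

∂F₁/∂x = 12*x*z + 12*x - 2*y + 2
∂F₂/∂y = 0
∂F₃/∂z = 0
∇·F = 12*x*z + 12*x - 2*y + 2
At (3, 3, 2): 104.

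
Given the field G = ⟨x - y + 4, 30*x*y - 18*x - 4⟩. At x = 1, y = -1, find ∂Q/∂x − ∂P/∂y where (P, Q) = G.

∂G₂/∂x = 30*y - 18
∂G₁/∂y = -1
Scalar curl = 30*y - 17
At (1, -1): -47.

-47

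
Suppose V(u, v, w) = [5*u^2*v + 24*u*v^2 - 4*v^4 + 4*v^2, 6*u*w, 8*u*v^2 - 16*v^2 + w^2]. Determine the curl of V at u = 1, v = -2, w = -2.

(∇×V)₁ = ∂V₃/∂v − ∂V₂/∂w = 16*u*v - 6*u - 32*v
(∇×V)₂ = ∂V₁/∂w − ∂V₃/∂u = -8*v^2
(∇×V)₃ = ∂V₂/∂u − ∂V₁/∂v = -5*u^2 - 48*u*v + 16*v^3 - 8*v + 6*w
∇×V = (16*u*v - 6*u - 32*v, -8*v^2, -5*u^2 - 48*u*v + 16*v^3 - 8*v + 6*w)
At (1, -2, -2): (26, -32, -33).

(26, -32, -33)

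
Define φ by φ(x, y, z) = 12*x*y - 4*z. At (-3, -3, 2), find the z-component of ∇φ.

(∇φ)_3 = ∂φ/∂z = -4
At (-3, -3, 2): -4.

-4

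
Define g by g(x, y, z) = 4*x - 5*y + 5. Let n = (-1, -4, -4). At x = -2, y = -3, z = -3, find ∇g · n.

∂g/∂x = 4
∂g/∂y = -5
∂g/∂z = 0
∇g at (-2, -3, -3) = (4, -5, 0)
∇g · n = (4)(-1) + (-5)(-4) + (0)(-4) = 16

16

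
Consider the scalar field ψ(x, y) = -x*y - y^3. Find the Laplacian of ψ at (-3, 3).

∂²ψ/∂x² = 0
∂²ψ/∂y² = -6*y
∇²ψ = -6*y
At (-3, 3): -18.

-18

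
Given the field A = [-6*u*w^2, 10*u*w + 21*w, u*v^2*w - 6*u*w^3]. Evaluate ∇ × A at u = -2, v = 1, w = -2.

(∇×A)₁ = ∂A₃/∂v − ∂A₂/∂w = 2*u*v*w - 10*u - 21
(∇×A)₂ = ∂A₁/∂w − ∂A₃/∂u = -12*u*w - v^2*w + 6*w^3
(∇×A)₃ = ∂A₂/∂u − ∂A₁/∂v = 10*w
∇×A = (2*u*v*w - 10*u - 21, -12*u*w - v^2*w + 6*w^3, 10*w)
At (-2, 1, -2): (7, -94, -20).

(7, -94, -20)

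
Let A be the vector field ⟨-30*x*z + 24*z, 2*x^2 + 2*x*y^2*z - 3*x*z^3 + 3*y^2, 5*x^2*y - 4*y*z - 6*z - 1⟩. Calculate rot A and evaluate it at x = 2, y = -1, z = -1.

(∇×A)₁ = ∂A₃/∂y − ∂A₂/∂z = 5*x^2 - 2*x*y^2 + 9*x*z^2 - 4*z
(∇×A)₂ = ∂A₁/∂z − ∂A₃/∂x = -10*x*y - 30*x + 24
(∇×A)₃ = ∂A₂/∂x − ∂A₁/∂y = 4*x + 2*y^2*z - 3*z^3
∇×A = (5*x^2 - 2*x*y^2 + 9*x*z^2 - 4*z, -10*x*y - 30*x + 24, 4*x + 2*y^2*z - 3*z^3)
At (2, -1, -1): (38, -16, 9).

(38, -16, 9)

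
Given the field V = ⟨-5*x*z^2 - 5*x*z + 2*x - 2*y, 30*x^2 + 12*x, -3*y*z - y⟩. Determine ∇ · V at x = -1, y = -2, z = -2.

-2

∂V₁/∂x = -5*z^2 - 5*z + 2
∂V₂/∂y = 0
∂V₃/∂z = -3*y
∇·V = -3*y - 5*z^2 - 5*z + 2
At (-1, -2, -2): -2.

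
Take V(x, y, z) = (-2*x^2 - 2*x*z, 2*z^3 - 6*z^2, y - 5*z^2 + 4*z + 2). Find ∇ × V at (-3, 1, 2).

(1, 6, 0)

(∇×V)₁ = ∂V₃/∂y − ∂V₂/∂z = -6*z^2 + 12*z + 1
(∇×V)₂ = ∂V₁/∂z − ∂V₃/∂x = -2*x
(∇×V)₃ = ∂V₂/∂x − ∂V₁/∂y = 0
∇×V = (-6*z^2 + 12*z + 1, -2*x, 0)
At (-3, 1, 2): (1, 6, 0).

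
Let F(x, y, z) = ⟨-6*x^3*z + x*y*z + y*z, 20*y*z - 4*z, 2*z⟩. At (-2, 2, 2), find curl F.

(∇×F)₁ = ∂F₃/∂y − ∂F₂/∂z = -20*y + 4
(∇×F)₂ = ∂F₁/∂z − ∂F₃/∂x = -6*x^3 + x*y + y
(∇×F)₃ = ∂F₂/∂x − ∂F₁/∂y = -x*z - z
∇×F = (-20*y + 4, -6*x^3 + x*y + y, -x*z - z)
At (-2, 2, 2): (-36, 46, 2).

(-36, 46, 2)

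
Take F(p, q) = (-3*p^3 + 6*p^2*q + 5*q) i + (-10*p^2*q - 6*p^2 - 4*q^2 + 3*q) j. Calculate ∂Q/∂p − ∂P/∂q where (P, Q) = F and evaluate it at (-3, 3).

∂F₂/∂p = -20*p*q - 12*p
∂F₁/∂q = 6*p^2 + 5
Scalar curl = -6*p^2 - 20*p*q - 12*p - 5
At (-3, 3): 157.

157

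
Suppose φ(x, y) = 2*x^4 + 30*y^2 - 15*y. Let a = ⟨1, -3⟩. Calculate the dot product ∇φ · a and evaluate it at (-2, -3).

521

∂φ/∂x = 8*x^3
∂φ/∂y = 60*y - 15
∇φ at (-2, -3) = (-64, -195)
∇φ · a = (-64)(1) + (-195)(-3) = 521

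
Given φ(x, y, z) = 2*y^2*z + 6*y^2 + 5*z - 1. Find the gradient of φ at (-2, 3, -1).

∂φ/∂x = 0
∂φ/∂y = 4*y*z + 12*y
∂φ/∂z = 2*y^2 + 5
∇φ = (0, 4*y*z + 12*y, 2*y^2 + 5)
At (-2, 3, -1): (0, 24, 23).

(0, 24, 23)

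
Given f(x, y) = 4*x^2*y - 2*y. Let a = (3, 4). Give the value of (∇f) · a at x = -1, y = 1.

-16

∂f/∂x = 8*x*y
∂f/∂y = 4*x^2 - 2
∇f at (-1, 1) = (-8, 2)
∇f · a = (-8)(3) + (2)(4) = -16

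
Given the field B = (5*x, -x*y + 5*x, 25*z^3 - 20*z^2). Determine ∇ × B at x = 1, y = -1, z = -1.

(∇×B)₁ = ∂B₃/∂y − ∂B₂/∂z = 0
(∇×B)₂ = ∂B₁/∂z − ∂B₃/∂x = 0
(∇×B)₃ = ∂B₂/∂x − ∂B₁/∂y = -y + 5
∇×B = (0, 0, -y + 5)
At (1, -1, -1): (0, 0, 6).

(0, 0, 6)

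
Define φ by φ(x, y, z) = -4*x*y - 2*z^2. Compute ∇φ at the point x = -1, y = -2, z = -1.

∂φ/∂x = -4*y
∂φ/∂y = -4*x
∂φ/∂z = -4*z
∇φ = (-4*y, -4*x, -4*z)
At (-1, -2, -1): (8, 4, 4).

(8, 4, 4)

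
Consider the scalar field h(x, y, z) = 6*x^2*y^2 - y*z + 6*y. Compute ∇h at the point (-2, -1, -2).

∂h/∂x = 12*x*y^2
∂h/∂y = 12*x^2*y - z + 6
∂h/∂z = -y
∇h = (12*x*y^2, 12*x^2*y - z + 6, -y)
At (-2, -1, -2): (-24, -40, 1).

(-24, -40, 1)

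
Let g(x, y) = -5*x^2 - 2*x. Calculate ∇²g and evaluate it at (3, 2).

-10

∂²g/∂x² = -10
∂²g/∂y² = 0
∇²g = -10
At (3, 2): -10.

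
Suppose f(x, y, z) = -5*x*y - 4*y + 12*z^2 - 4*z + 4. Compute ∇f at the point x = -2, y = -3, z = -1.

∂f/∂x = -5*y
∂f/∂y = -5*x - 4
∂f/∂z = 24*z - 4
∇f = (-5*y, -5*x - 4, 24*z - 4)
At (-2, -3, -1): (15, 6, -28).

(15, 6, -28)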